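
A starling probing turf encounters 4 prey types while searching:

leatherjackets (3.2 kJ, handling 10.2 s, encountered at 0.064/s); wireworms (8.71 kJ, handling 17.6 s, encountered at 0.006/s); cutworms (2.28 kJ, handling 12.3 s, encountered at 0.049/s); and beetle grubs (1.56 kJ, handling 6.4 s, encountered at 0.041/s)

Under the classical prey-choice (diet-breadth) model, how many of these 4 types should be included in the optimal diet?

4

Rank by E/h (kJ/s): wireworms 0.495, leatherjackets 0.314, beetle grubs 0.244, cutworms 0.185. Include each in turn until the next type's E/h falls below the running intake rate.
Rate on top 1: 0.04727. leatherjackets: 0.314 > 0.04727 → include.
Rate on top 2: 0.1462. beetle grubs: 0.244 > 0.1462 → include.
Rate on top 3: 0.1589. cutworms: 0.185 > 0.1589 → include.
Optimal diet: wireworms, leatherjackets, beetle grubs, cutworms — 4 of 4 types.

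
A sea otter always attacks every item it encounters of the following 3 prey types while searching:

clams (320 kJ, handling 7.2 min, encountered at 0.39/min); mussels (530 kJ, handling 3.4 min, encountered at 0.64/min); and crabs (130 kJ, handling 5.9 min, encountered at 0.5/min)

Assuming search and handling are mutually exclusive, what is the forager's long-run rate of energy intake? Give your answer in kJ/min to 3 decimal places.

R = Σλ_iE_i / (1 + Σλ_ih_i)
Numerator: 0.39×320 + 0.64×530 + 0.5×130 = 529
Denominator: 1 + 0.39×7.2 + 0.64×3.4 + 0.5×5.9 = 8.934
R = 529/8.934 = 59.21 kJ/min

59.212 kJ/min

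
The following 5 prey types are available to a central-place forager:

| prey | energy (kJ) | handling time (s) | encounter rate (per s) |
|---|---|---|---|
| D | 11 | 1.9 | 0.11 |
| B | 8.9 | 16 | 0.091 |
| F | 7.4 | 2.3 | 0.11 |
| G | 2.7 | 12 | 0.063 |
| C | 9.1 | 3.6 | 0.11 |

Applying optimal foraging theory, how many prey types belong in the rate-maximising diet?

3

E/h in descending order: D 5.79, F 3.22, C 2.53, B 0.556, G 0.225 kJ/s. The optimal diet is the largest prefix of this list for which every included type satisfies E_i/h_i > R on the types above it.
Rate on top 1: 1.001. F: 3.22 > 1.001 → include.
Rate on top 2: 1.384. C: 2.53 > 1.384 → include.
Rate on top 3: 1.628. B: 0.556 < 1.628 → exclude; stop.
Optimal diet: D, F, C — 3 of 5 types.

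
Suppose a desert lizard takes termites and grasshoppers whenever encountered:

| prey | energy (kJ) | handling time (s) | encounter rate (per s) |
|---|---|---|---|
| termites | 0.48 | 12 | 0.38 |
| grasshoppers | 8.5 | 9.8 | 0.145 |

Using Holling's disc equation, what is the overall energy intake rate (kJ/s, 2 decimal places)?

R = (0.38×0.48 + 0.145×8.5) / (1 + 0.38×12 + 0.145×9.8) = 1.415/6.981 = 0.2027 kJ/s.

0.20 kJ/s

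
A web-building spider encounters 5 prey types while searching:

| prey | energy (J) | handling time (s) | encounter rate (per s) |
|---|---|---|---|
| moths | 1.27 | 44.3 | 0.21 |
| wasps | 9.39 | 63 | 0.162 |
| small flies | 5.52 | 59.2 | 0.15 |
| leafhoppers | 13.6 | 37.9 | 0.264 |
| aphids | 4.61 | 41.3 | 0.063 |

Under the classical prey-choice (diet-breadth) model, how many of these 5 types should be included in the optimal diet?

1

E/h in descending order: leafhoppers 0.359, wasps 0.149, aphids 0.112, small flies 0.0932, moths 0.0287 J/s. The optimal diet is the largest prefix of this list for which every included type satisfies E_i/h_i > R on the types above it.
Rate on top 1: 0.3262. wasps: 0.149 < 0.3262 → exclude; stop.
Optimal diet: leafhoppers — 1 of 5 types.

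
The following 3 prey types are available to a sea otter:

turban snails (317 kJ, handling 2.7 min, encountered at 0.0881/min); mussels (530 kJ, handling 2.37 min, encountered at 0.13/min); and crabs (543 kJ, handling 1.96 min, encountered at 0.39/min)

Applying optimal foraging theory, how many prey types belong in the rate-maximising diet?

2

E/h in descending order: crabs 277, mussels 224, turban snails 117 kJ/min. The optimal diet is the largest prefix of this list for which every included type satisfies E_i/h_i > R on the types above it.
Rate on top 1: 120. mussels: 224 > 120 → include.
Rate on top 2: 135.4. turban snails: 117 < 135.4 → exclude; stop.
Optimal diet: crabs, mussels — 2 of 3 types.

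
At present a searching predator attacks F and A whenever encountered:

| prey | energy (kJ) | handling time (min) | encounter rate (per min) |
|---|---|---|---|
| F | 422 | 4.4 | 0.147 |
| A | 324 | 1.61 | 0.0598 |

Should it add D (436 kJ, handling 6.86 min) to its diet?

On F and A alone, R = ΣλE/(1+Σλh) = 81.41/1.743 = 46.7 kJ/min.
D: E/h = 436/6.86 = 63.56 kJ/min.
Since 63.56 > R, including D increases the long-run rate.

Yes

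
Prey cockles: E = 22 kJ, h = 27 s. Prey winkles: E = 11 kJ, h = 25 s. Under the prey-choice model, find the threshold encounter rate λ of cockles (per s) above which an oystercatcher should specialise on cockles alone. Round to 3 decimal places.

At the threshold, the rate on cockles alone equals the profitability of winkles: λ·22/(1 + λ·27) = 11/25 = 0.44.
Rearranging, λ(22 − 0.44×27) = 0.44, so λ = 0.44/10.12 = 0.04348 per s.

0.043 per s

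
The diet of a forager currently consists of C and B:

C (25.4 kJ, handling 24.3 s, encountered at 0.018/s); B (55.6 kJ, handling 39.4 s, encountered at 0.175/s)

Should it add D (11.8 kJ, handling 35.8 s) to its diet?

No

Current rate: (0.018×25.4 + 0.175×55.6)/(1 + 0.018×24.3 + 0.175×39.4) = 1.223 kJ/s.
Profitability of D: 11.8/35.8 = 0.3296 kJ/s.
0.3296 < 1.223, so adding D would lower the average — exclude it.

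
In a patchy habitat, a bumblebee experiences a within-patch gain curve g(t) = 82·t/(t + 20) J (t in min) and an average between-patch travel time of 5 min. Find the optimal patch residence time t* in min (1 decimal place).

Optimal t* satisfies g'(t*) = g(t*)/(T + t*).
g'(t) = 82·20/(t + 20)². Setting 82·20/(t+20)² = 82t/[(t+20)(5+t)] gives 20(5+t) = t(t+20), so t² = 20×5 = 100.
t* = √100 = 10 min.

10.0 min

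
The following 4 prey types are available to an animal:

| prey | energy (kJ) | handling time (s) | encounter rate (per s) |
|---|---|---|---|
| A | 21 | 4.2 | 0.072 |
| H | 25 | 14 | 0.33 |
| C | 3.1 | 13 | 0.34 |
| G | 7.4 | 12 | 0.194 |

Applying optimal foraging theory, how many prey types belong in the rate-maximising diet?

2

Rank by E/h (kJ/s): A 5, H 1.79, G 0.617, C 0.238. Include each in turn until the next type's E/h falls below the running intake rate.
Rate on top 1: 1.161. H: 1.79 > 1.161 → include.
Rate on top 2: 1.648. G: 0.617 < 1.648 → exclude; stop.
Optimal diet: A, H — 2 of 4 types.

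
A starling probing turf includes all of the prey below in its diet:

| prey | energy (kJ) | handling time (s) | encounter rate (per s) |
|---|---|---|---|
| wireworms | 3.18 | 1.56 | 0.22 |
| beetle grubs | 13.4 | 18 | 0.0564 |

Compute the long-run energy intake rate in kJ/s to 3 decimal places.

R = (0.22×3.18 + 0.0564×13.4) / (1 + 0.22×1.56 + 0.0564×18) = 1.455/2.358 = 0.6171 kJ/s.

0.617 kJ/s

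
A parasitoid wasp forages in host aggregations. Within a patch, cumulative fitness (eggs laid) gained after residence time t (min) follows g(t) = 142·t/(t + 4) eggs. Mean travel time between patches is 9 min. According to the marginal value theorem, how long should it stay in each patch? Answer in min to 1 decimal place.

6.0 min

Maximise g(t)/(T+t): set derivative to zero → g'(t)(T+t) = g(t).
g'(t) = 142·4/(t + 4)². Setting 142·4/(t+4)² = 142t/[(t+4)(9+t)] gives 4(9+t) = t(t+4), so t² = 4×9 = 36.
t* = √36 = 6 min.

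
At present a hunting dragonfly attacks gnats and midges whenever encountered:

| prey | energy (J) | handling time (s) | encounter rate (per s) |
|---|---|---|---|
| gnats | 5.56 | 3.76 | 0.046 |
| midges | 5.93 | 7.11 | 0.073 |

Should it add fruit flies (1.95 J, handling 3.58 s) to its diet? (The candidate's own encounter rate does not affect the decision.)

Yes

Current rate: (0.046×5.56 + 0.073×5.93)/(1 + 0.046×3.76 + 0.073×7.11) = 0.407 J/s.
Profitability of fruit flies: 1.95/3.58 = 0.5447 J/s.
0.5447 > 0.407, so adding fruit flies raises the average — include it.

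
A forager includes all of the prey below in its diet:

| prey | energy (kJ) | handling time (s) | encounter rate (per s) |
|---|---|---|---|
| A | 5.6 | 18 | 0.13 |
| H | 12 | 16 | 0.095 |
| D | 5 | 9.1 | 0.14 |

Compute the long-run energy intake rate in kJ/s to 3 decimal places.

0.419 kJ/s

R = Σλ_iE_i / (1 + Σλ_ih_i)
Numerator: 0.13×5.6 + 0.095×12 + 0.14×5 = 2.568
Denominator: 1 + 0.13×18 + 0.095×16 + 0.14×9.1 = 6.134
R = 2.568/6.134 = 0.4187 kJ/s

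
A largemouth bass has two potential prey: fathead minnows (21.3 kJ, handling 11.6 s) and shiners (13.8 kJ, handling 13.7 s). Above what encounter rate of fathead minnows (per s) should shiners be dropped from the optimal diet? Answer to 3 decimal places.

Drop shiners once their profitability E₂/h₂ falls below the rate achievable on fathead minnows alone: E₂/h₂ = λE₁/(1 + λh₁).
Solve for λ: λE₁h₂ = E₂(1 + λh₁) → λ(E₁h₂ − E₂h₁) = E₂ → λ = E₂/(E₁h₂ − E₂h₁).
λ = 13.8/(21.3×13.7 − 13.8×11.6) = 13.8/131.7 = 0.1048 per s.

0.105 per s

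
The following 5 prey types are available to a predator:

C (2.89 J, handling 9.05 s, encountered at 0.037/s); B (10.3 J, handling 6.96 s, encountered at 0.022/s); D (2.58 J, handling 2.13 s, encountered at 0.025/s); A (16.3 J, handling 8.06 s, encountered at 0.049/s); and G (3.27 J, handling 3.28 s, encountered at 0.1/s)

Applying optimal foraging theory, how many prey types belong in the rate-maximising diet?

4

Profitabilities (E/h, J/s): A 2.02, B 1.48, D 1.21, G 0.997, C 0.319. Add prey in this order while the next type's profitability exceeds the intake rate on those already taken.
Rate on top 1: 0.5726. B: 1.48 > 0.5726 → include.
Rate on top 2: 0.6623. D: 1.21 > 0.6623 → include.
Rate on top 3: 0.6806. G: 0.997 > 0.6806 → include.
Rate on top 4: 0.7344. C: 0.319 < 0.7344 → exclude; stop.
Optimal diet: A, B, D, G — 4 of 5 types.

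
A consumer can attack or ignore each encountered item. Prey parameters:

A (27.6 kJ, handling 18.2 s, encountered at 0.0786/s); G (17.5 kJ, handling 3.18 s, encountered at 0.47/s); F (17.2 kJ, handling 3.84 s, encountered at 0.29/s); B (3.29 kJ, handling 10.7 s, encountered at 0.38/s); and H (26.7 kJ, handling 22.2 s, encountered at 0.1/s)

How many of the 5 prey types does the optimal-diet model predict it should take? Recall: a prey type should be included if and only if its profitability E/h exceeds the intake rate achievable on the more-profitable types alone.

E/h in descending order: G 5.5, F 4.48, A 1.52, H 1.2, B 0.307 kJ/s. The optimal diet is the largest prefix of this list for which every included type satisfies E_i/h_i > R on the types above it.
Rate on top 1: 3.297. F: 4.48 > 3.297 → include.
Rate on top 2: 3.662. A: 1.52 < 3.662 → exclude; stop.
Optimal diet: G, F — 2 of 5 types.

2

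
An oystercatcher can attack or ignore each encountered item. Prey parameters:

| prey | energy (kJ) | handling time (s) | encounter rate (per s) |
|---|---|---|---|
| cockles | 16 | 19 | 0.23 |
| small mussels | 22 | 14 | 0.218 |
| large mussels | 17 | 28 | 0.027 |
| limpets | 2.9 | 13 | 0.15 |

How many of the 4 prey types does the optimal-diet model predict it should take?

Rank by E/h (kJ/s): small mussels 1.57, cockles 0.842, large mussels 0.607, limpets 0.223. Include each in turn until the next type's E/h falls below the running intake rate.
Rate on top 1: 1.184. cockles: 0.842 < 1.184 → exclude; stop.
Optimal diet: small mussels — 1 of 4 types.

1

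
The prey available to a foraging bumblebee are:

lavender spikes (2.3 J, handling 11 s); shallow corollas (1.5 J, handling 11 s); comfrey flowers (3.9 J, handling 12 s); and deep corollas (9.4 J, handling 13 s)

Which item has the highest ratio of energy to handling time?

deep corollas

Profitability E/h (J/s): lavender spikes = 2.3/11 = 0.209, shallow corollas = 1.5/11 = 0.136, comfrey flowers = 3.9/12 = 0.325, deep corollas = 9.4/13 = 0.723.
Ranked: deep corollas > comfrey flowers > lavender spikes > shallow corollas.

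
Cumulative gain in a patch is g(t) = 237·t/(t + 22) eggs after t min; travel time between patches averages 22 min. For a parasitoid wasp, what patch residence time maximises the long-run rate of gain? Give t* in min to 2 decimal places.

Optimal t* satisfies g'(t*) = g(t*)/(T + t*).
g'(t) = 237·22/(t + 22)². Setting 237·22/(t+22)² = 237t/[(t+22)(22+t)] gives 22(22+t) = t(t+22), so t² = 22×22 = 484.
t* = √484 = 22 min.

22.00 min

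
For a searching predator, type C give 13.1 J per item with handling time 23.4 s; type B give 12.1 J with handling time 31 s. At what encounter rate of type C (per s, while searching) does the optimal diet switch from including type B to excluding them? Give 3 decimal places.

0.098 per s

Drop type B once their profitability E₂/h₂ falls below the rate achievable on type C alone: E₂/h₂ = λE₁/(1 + λh₁).
Solve for λ: λE₁h₂ = E₂(1 + λh₁) → λ(E₁h₂ − E₂h₁) = E₂ → λ = E₂/(E₁h₂ − E₂h₁).
λ = 12.1/(13.1×31 − 12.1×23.4) = 12.1/123 = 0.09841 per s.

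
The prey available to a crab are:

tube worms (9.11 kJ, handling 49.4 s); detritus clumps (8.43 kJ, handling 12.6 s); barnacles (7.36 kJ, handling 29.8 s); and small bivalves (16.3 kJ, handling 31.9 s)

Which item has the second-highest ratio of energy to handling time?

Profitability E/h (kJ/s): tube worms = 9.11/49.4 = 0.184, detritus clumps = 8.43/12.6 = 0.669, barnacles = 7.36/29.8 = 0.247, small bivalves = 16.3/31.9 = 0.511.
Ranked: detritus clumps > small bivalves > barnacles > tube worms.

small bivalves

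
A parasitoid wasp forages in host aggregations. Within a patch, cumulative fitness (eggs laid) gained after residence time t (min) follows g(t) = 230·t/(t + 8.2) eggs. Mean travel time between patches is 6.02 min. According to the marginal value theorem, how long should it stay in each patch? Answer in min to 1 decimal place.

By the marginal value theorem, leave when the instantaneous gain rate g'(t) equals the habitat-wide average g(t)/(T + t).
g'(t) = 230·8.2/(t + 8.2)². Setting 230·8.2/(t+8.2)² = 230t/[(t+8.2)(6.02+t)] gives 8.2(6.02+t) = t(t+8.2), so t² = 8.2×6.02 = 49.36.
t* = √49.36 = 7.026 min.

7.0 min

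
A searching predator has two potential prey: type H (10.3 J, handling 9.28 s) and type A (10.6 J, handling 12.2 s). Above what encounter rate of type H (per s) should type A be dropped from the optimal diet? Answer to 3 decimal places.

0.388 per s

At the threshold, the rate on type H alone equals the profitability of type A: λ·10.3/(1 + λ·9.28) = 10.6/12.2 = 0.8689.
Rearranging, λ(10.3 − 0.8689×9.28) = 0.8689, so λ = 0.8689/2.237 = 0.3884 per s.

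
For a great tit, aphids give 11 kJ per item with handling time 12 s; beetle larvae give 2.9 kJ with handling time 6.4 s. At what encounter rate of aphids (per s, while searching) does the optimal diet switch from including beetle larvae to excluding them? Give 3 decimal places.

Drop beetle larvae once their profitability E₂/h₂ falls below the rate achievable on aphids alone: E₂/h₂ = λE₁/(1 + λh₁).
Solve for λ: λE₁h₂ = E₂(1 + λh₁) → λ(E₁h₂ − E₂h₁) = E₂ → λ = E₂/(E₁h₂ − E₂h₁).
λ = 2.9/(11×6.4 − 2.9×12) = 2.9/35.6 = 0.08146 per s.

0.081 per s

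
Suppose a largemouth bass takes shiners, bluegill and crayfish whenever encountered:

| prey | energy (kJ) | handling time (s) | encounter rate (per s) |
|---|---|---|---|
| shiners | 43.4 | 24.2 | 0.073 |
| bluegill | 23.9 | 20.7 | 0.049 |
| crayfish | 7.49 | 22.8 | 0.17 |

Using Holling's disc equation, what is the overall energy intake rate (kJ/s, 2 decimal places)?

0.73 kJ/s

R = (0.073×43.4 + 0.049×23.9 + 0.17×7.49) / (1 + 0.073×24.2 + 0.049×20.7 + 0.17×22.8) = 5.613/7.657 = 0.733 kJ/s.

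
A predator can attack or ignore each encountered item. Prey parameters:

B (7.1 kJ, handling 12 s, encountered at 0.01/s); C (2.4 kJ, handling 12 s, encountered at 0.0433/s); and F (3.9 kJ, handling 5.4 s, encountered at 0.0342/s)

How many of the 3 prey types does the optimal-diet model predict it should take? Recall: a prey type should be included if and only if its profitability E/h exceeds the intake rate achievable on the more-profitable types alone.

3

E/h in descending order: F 0.722, B 0.592, C 0.2 kJ/s. The optimal diet is the largest prefix of this list for which every included type satisfies E_i/h_i > R on the types above it.
Rate on top 1: 0.1126. B: 0.592 > 0.1126 → include.
Rate on top 2: 0.1567. C: 0.2 > 0.1567 → include.
Optimal diet: F, B, C — 3 of 3 types.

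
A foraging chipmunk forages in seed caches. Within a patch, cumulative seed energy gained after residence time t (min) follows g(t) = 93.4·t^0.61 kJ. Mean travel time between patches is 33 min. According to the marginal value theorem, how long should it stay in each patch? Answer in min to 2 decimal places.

Optimal t* satisfies g'(t*) = g(t*)/(T + t*).
g'(t) = 0.61·93.4·t^-0.39. Setting 0.61·93.4·t^-0.39 = 93.4·t^0.61/(33+t) gives 0.61(33+t) = t, so 0.39·t = 0.61×33.
t* = 0.61×33/0.39 = 51.62 min.

51.62 min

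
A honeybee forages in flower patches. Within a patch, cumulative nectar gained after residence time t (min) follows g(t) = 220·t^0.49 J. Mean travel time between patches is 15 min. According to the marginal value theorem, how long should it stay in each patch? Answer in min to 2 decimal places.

14.41 min

Maximise g(t)/(T+t): set derivative to zero → g'(t)(T+t) = g(t).
g'(t) = 0.49·220·t^-0.51. Setting 0.49·220·t^-0.51 = 220·t^0.49/(15+t) gives 0.49(15+t) = t, so 0.51·t = 0.49×15.
t* = 0.49×15/0.51 = 14.41 min.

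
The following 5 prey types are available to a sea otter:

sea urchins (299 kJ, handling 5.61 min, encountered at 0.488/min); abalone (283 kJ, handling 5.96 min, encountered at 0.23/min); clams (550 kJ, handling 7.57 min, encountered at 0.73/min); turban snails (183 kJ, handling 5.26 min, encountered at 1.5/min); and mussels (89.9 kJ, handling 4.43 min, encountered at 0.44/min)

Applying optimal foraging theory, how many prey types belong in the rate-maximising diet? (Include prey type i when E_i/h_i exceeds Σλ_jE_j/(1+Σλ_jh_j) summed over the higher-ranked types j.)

1

Profitabilities (E/h, kJ/min): clams 72.7, sea urchins 53.3, abalone 47.5, turban snails 34.8, mussels 20.3. Add prey in this order while the next type's profitability exceeds the intake rate on those already taken.
Rate on top 1: 61.52. sea urchins: 53.3 < 61.52 → exclude; stop.
Optimal diet: clams — 1 of 5 types.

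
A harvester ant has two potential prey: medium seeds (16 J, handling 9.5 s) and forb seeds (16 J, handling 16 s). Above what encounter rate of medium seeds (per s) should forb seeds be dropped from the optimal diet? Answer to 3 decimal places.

0.154 per s

The zero-one rule: include forb seeds iff E₂/h₂ > λE₁/(1+λh₁). Equality gives the switch point.
λE₁h₂ = E₂ + λE₂h₁ ⇒ λ = E₂/(E₁h₂ − E₂h₁) = 16/(256 − 152) = 0.1538 per s.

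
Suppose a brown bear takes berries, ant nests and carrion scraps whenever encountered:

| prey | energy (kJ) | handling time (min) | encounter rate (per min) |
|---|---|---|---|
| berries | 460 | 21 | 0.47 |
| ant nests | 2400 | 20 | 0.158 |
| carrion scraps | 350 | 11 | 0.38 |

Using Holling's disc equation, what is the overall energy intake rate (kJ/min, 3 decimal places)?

40.000 kJ/min

Energy encountered per unit search time: 0.47×460 + 0.158×2400 + 0.38×350 = 728.4 kJ/min.
Handling time per unit search time: 0.47×21 + 0.158×20 + 0.38×11 = 17.21.
Rate = 728.4/(1 + 17.21) = 40 kJ/min.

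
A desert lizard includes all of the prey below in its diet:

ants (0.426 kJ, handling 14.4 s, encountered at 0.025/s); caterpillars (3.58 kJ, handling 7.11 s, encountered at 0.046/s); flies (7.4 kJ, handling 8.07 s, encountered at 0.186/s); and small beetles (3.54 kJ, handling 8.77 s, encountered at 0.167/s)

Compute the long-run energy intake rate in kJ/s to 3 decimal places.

0.461 kJ/s

Energy encountered per unit search time: 0.025×0.426 + 0.046×3.58 + 0.186×7.4 + 0.167×3.54 = 2.143 kJ/s.
Handling time per unit search time: 0.025×14.4 + 0.046×7.11 + 0.186×8.07 + 0.167×8.77 = 3.653.
Rate = 2.143/(1 + 3.653) = 0.4606 kJ/s.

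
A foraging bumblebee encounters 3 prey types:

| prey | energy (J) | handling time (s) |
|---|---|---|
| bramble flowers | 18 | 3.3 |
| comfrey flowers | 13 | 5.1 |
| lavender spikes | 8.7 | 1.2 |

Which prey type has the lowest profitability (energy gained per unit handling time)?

comfrey flowers

Profitability E/h (J/s): bramble flowers = 18/3.3 = 5.45, comfrey flowers = 13/5.1 = 2.55, lavender spikes = 8.7/1.2 = 7.25.
Ranked: lavender spikes > bramble flowers > comfrey flowers.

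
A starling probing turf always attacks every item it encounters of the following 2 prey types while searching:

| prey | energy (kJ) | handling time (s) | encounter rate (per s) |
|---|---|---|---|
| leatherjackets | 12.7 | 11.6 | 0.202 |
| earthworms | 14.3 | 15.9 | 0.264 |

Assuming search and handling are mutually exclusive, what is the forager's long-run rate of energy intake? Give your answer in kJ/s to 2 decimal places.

0.84 kJ/s

R = Σλ_iE_i / (1 + Σλ_ih_i)
Numerator: 0.202×12.7 + 0.264×14.3 = 6.341
Denominator: 1 + 0.202×11.6 + 0.264×15.9 = 7.541
R = 6.341/7.541 = 0.8408 kJ/s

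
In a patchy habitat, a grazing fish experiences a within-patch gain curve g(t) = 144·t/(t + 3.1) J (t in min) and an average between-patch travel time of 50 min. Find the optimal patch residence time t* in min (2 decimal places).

Optimal t* satisfies g'(t*) = g(t*)/(T + t*).
g'(t) = 144·3.1/(t + 3.1)². Setting 144·3.1/(t+3.1)² = 144t/[(t+3.1)(50+t)] gives 3.1(50+t) = t(t+3.1), so t² = 3.1×50 = 155.
t* = √155 = 12.45 min.

12.45 min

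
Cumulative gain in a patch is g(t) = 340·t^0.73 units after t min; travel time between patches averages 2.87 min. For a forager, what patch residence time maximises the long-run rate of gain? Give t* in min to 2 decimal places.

7.76 min

Maximise g(t)/(T+t): set derivative to zero → g'(t)(T+t) = g(t).
g'(t) = 0.73·340·t^-0.27. Setting 0.73·340·t^-0.27 = 340·t^0.73/(2.87+t) gives 0.73(2.87+t) = t, so 0.27·t = 0.73×2.87.
t* = 0.73×2.87/0.27 = 7.76 min.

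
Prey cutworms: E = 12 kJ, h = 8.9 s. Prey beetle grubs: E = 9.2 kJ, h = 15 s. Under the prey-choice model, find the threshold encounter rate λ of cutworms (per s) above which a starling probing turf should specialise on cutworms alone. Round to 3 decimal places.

The zero-one rule: include beetle grubs iff E₂/h₂ > λE₁/(1+λh₁). Equality gives the switch point.
λE₁h₂ = E₂ + λE₂h₁ ⇒ λ = E₂/(E₁h₂ − E₂h₁) = 9.2/(180 − 81.88) = 0.09376 per s.

0.094 per s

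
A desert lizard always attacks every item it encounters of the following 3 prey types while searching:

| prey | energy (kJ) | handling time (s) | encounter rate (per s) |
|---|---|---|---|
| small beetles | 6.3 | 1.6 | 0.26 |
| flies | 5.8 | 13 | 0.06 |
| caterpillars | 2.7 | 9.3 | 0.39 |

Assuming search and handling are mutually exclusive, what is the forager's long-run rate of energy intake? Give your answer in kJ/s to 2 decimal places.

0.52 kJ/s

Energy encountered per unit search time: 0.26×6.3 + 0.06×5.8 + 0.39×2.7 = 3.039 kJ/s.
Handling time per unit search time: 0.26×1.6 + 0.06×13 + 0.39×9.3 = 4.823.
Rate = 3.039/(1 + 4.823) = 0.5219 kJ/s.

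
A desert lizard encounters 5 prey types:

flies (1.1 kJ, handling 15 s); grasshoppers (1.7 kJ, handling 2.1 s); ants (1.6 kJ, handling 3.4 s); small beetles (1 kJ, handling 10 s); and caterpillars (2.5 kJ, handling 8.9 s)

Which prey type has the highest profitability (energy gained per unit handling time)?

In descending order of E/h:
grasshoppers: 1.7/2.1 = 0.81 kJ/s
ants: 1.6/3.4 = 0.471 kJ/s
caterpillars: 2.5/8.9 = 0.281 kJ/s
small beetles: 1/10 = 0.1 kJ/s
flies: 1.1/15 = 0.0733 kJ/s

grasshoppers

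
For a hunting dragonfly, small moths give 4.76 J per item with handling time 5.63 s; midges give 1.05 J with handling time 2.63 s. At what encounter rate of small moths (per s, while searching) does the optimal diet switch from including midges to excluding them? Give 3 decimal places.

0.159 per s

At the threshold, the rate on small moths alone equals the profitability of midges: λ·4.76/(1 + λ·5.63) = 1.05/2.63 = 0.3992.
Rearranging, λ(4.76 − 0.3992×5.63) = 0.3992, so λ = 0.3992/2.512 = 0.1589 per s.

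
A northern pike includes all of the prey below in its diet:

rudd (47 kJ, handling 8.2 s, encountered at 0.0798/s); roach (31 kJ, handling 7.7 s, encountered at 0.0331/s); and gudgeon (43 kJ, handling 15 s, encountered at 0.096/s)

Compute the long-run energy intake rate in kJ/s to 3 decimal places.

2.659 kJ/s

R = Σλ_iE_i / (1 + Σλ_ih_i)
Numerator: 0.0798×47 + 0.0331×31 + 0.096×43 = 8.905
Denominator: 1 + 0.0798×8.2 + 0.0331×7.7 + 0.096×15 = 3.349
R = 8.905/3.349 = 2.659 kJ/s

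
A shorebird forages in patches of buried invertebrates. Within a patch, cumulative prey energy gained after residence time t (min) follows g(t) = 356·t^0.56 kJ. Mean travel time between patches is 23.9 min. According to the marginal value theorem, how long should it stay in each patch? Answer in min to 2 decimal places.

30.42 min

By the marginal value theorem, leave when the instantaneous gain rate g'(t) equals the habitat-wide average g(t)/(T + t).
g'(t) = 0.56·356·t^-0.44. Setting 0.56·356·t^-0.44 = 356·t^0.56/(23.9+t) gives 0.56(23.9+t) = t, so 0.44·t = 0.56×23.9.
t* = 0.56×23.9/0.44 = 30.42 min.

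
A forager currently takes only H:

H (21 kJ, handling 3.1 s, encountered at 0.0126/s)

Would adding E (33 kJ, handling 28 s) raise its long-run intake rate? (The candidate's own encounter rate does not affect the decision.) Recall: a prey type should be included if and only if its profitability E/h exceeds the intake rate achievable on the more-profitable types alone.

Yes

Intake rate on the current diet: R = (0.0126×21) / (1 + 0.0126×3.1) = 0.2646/1.039 = 0.2547 kJ/s.
Profitability of E: 33/28 = 1.179 kJ/s.
1.179 > 0.2547, so adding E raises the average — include it.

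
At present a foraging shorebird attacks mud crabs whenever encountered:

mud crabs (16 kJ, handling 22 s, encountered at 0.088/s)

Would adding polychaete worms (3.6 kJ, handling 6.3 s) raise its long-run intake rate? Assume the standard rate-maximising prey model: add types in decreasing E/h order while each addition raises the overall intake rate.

Current rate: (0.088×16)/(1 + 0.088×22) = 0.4796 kJ/s.
Profitability of polychaete worms: 3.6/6.3 = 0.5714 kJ/s.
0.5714 > 0.4796, so adding polychaete worms raises the average — include it.

Yes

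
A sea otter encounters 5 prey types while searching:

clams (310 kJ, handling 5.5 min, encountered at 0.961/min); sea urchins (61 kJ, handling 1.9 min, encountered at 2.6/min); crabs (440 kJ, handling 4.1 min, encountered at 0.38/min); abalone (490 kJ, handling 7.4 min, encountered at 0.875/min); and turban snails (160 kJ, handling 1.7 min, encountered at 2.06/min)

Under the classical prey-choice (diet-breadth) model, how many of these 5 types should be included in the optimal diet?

E/h in descending order: crabs 107, turban snails 94.1, abalone 66.2, clams 56.4, sea urchins 32.1 kJ/min. The optimal diet is the largest prefix of this list for which every included type satisfies E_i/h_i > R on the types above it.
Rate on top 1: 65.36. turban snails: 94.1 > 65.36 → include.
Rate on top 2: 81.98. abalone: 66.2 < 81.98 → exclude; stop.
Optimal diet: crabs, turban snails — 2 of 5 types.

2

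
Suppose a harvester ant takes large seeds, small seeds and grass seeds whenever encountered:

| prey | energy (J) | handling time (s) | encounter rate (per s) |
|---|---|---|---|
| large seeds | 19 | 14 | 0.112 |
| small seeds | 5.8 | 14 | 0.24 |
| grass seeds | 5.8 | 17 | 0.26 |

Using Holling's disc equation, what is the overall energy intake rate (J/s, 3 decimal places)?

R = Σλ_iE_i / (1 + Σλ_ih_i)
Numerator: 0.112×19 + 0.24×5.8 + 0.26×5.8 = 5.028
Denominator: 1 + 0.112×14 + 0.24×14 + 0.26×17 = 10.35
R = 5.028/10.35 = 0.4859 J/s

0.486 J/s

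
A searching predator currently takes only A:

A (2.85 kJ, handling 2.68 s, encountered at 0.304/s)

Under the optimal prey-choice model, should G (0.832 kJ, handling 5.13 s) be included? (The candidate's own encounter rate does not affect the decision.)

On A alone, R = ΣλE/(1+Σλh) = 0.8664/1.815 = 0.4774 kJ/s.
Profitability of G: 0.832/5.13 = 0.1622 kJ/s.
0.1622 < 0.4774, so adding G would lower the average — exclude it.

No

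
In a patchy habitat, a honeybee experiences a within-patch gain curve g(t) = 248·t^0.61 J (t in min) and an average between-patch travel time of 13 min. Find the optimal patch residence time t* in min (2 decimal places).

20.33 min

Maximise g(t)/(T+t): set derivative to zero → g'(t)(T+t) = g(t).
g'(t) = 0.61·248·t^-0.39. Setting 0.61·248·t^-0.39 = 248·t^0.61/(13+t) gives 0.61(13+t) = t, so 0.39·t = 0.61×13.
t* = 0.61×13/0.39 = 20.33 min.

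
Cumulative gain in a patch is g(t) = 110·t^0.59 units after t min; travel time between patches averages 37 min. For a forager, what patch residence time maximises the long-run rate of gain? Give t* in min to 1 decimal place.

53.2 min

By the marginal value theorem, leave when the instantaneous gain rate g'(t) equals the habitat-wide average g(t)/(T + t).
g'(t) = 0.59·110·t^-0.41. Setting 0.59·110·t^-0.41 = 110·t^0.59/(37+t) gives 0.59(37+t) = t, so 0.41·t = 0.59×37.
t* = 0.59×37/0.41 = 53.24 min.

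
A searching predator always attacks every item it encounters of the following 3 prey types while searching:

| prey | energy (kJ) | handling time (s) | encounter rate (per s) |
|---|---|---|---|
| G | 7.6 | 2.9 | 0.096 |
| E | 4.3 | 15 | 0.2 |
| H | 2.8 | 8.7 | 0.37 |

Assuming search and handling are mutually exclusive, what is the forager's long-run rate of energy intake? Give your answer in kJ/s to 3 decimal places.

0.350 kJ/s

R = Σλ_iE_i / (1 + Σλ_ih_i)
Numerator: 0.096×7.6 + 0.2×4.3 + 0.37×2.8 = 2.626
Denominator: 1 + 0.096×2.9 + 0.2×15 + 0.37×8.7 = 7.497
R = 2.626/7.497 = 0.3502 kJ/s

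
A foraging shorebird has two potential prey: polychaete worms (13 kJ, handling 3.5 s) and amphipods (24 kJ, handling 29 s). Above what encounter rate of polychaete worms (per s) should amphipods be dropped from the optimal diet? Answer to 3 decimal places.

Drop amphipods once their profitability E₂/h₂ falls below the rate achievable on polychaete worms alone: E₂/h₂ = λE₁/(1 + λh₁).
Solve for λ: λE₁h₂ = E₂(1 + λh₁) → λ(E₁h₂ − E₂h₁) = E₂ → λ = E₂/(E₁h₂ − E₂h₁).
λ = 24/(13×29 − 24×3.5) = 24/293 = 0.08191 per s.

0.082 per s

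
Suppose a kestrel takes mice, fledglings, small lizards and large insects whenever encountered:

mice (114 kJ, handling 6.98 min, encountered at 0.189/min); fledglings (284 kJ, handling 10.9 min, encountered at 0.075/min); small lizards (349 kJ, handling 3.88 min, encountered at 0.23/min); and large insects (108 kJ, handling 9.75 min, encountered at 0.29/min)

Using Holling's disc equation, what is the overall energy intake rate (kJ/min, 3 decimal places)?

Energy encountered per unit search time: 0.189×114 + 0.075×284 + 0.23×349 + 0.29×108 = 154.4 kJ/min.
Handling time per unit search time: 0.189×6.98 + 0.075×10.9 + 0.23×3.88 + 0.29×9.75 = 5.857.
Rate = 154.4/(1 + 5.857) = 22.52 kJ/min.

22.524 kJ/min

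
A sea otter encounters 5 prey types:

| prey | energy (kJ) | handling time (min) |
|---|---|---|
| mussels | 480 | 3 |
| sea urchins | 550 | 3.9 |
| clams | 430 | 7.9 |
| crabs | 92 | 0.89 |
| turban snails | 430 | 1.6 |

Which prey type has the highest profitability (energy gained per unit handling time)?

Profitability E/h (kJ/min): mussels = 480/3 = 160, sea urchins = 550/3.9 = 141, clams = 430/7.9 = 54.4, crabs = 92/0.89 = 103, turban snails = 430/1.6 = 269.
Ranked: turban snails > mussels > sea urchins > crabs > clams.

turban snails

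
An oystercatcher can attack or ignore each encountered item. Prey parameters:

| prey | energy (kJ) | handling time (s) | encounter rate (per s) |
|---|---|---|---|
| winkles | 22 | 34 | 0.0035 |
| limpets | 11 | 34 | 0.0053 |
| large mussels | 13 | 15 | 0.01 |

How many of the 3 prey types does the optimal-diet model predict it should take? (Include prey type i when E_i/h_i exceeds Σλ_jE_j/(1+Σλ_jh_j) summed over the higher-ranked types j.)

3

Rank by E/h (kJ/s): large mussels 0.867, winkles 0.647, limpets 0.324. Include each in turn until the next type's E/h falls below the running intake rate.
Rate on top 1: 0.113. winkles: 0.647 > 0.113 → include.
Rate on top 2: 0.1631. limpets: 0.324 > 0.1631 → include.
Optimal diet: large mussels, winkles, limpets — 3 of 3 types.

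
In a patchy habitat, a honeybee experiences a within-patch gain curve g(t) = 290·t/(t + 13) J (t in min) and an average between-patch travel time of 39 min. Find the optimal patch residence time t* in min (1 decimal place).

Optimal t* satisfies g'(t*) = g(t*)/(T + t*).
g'(t) = 290·13/(t + 13)². Setting 290·13/(t+13)² = 290t/[(t+13)(39+t)] gives 13(39+t) = t(t+13), so t² = 13×39 = 507.
t* = √507 = 22.52 min.

22.5 min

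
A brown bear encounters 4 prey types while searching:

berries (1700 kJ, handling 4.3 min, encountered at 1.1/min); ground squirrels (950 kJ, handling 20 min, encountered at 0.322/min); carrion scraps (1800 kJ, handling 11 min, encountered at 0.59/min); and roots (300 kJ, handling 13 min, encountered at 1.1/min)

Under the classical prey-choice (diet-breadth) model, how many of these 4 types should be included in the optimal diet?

Profitabilities (E/h, kJ/min): berries 395, carrion scraps 164, ground squirrels 47.5, roots 23.1. Add prey in this order while the next type's profitability exceeds the intake rate on those already taken.
Rate on top 1: 326.4. carrion scraps: 164 < 326.4 → exclude; stop.
Optimal diet: berries — 1 of 4 types.

1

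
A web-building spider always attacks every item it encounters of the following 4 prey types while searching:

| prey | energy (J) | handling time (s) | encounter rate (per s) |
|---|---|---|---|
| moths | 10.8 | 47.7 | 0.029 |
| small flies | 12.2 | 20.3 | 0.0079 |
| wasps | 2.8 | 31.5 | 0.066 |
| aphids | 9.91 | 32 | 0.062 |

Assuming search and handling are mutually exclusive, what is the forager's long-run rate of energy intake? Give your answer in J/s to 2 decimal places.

0.18 J/s

R = (0.029×10.8 + 0.0079×12.2 + 0.066×2.8 + 0.062×9.91) / (1 + 0.029×47.7 + 0.0079×20.3 + 0.066×31.5 + 0.062×32) = 1.209/6.607 = 0.183 J/s.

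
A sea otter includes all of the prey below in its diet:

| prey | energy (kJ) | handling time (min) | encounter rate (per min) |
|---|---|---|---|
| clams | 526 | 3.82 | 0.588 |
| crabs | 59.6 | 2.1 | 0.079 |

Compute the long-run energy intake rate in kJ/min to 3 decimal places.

92.025 kJ/min

Energy encountered per unit search time: 0.588×526 + 0.079×59.6 = 314 kJ/min.
Handling time per unit search time: 0.588×3.82 + 0.079×2.1 = 2.412.
Rate = 314/(1 + 2.412) = 92.03 kJ/min.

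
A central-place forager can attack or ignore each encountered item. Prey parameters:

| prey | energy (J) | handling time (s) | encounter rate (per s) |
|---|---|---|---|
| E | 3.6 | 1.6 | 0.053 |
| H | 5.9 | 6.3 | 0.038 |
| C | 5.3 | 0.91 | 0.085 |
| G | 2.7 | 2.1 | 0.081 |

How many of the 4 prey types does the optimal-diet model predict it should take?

E/h in descending order: C 5.82, E 2.25, G 1.29, H 0.937 J/s. The optimal diet is the largest prefix of this list for which every included type satisfies E_i/h_i > R on the types above it.
Rate on top 1: 0.4182. E: 2.25 > 0.4182 → include.
Rate on top 2: 0.5518. G: 1.29 > 0.5518 → include.
Rate on top 3: 0.6455. H: 0.937 > 0.6455 → include.
Optimal diet: C, E, G, H — 4 of 4 types.

4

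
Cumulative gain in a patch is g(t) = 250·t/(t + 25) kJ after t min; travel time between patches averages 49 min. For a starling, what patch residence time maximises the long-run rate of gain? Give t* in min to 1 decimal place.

By the marginal value theorem, leave when the instantaneous gain rate g'(t) equals the habitat-wide average g(t)/(T + t).
g'(t) = 250·25/(t + 25)². Setting 250·25/(t+25)² = 250t/[(t+25)(49+t)] gives 25(49+t) = t(t+25), so t² = 25×49 = 1225.
t* = √1225 = 35 min.

35.0 min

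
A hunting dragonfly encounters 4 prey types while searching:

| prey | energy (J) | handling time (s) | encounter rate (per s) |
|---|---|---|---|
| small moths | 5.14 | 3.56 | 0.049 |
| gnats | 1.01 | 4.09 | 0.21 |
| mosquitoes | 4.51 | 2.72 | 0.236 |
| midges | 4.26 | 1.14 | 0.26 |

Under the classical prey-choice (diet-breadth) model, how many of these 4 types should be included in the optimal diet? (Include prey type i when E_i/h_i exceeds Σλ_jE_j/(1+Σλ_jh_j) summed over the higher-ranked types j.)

E/h in descending order: midges 3.74, mosquitoes 1.66, small moths 1.44, gnats 0.247 J/s. The optimal diet is the largest prefix of this list for which every included type satisfies E_i/h_i > R on the types above it.
Rate on top 1: 0.8544. mosquitoes: 1.66 > 0.8544 → include.
Rate on top 2: 1.121. small moths: 1.44 > 1.121 → include.
Rate on top 3: 1.147. gnats: 0.247 < 1.147 → exclude; stop.
Optimal diet: midges, mosquitoes, small moths — 3 of 4 types.

3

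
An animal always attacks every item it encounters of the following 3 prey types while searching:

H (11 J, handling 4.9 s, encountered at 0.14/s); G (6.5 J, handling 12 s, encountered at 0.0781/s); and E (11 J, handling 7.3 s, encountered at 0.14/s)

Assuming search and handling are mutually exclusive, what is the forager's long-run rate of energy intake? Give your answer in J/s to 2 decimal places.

0.98 J/s

R = Σλ_iE_i / (1 + Σλ_ih_i)
Numerator: 0.14×11 + 0.0781×6.5 + 0.14×11 = 3.588
Denominator: 1 + 0.14×4.9 + 0.0781×12 + 0.14×7.3 = 3.645
R = 3.588/3.645 = 0.9842 J/s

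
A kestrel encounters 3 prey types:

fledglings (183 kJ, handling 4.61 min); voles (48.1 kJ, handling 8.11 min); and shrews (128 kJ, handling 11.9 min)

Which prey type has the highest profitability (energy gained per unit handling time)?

Profitability E/h (kJ/min): fledglings = 183/4.61 = 39.7, voles = 48.1/8.11 = 5.93, shrews = 128/11.9 = 10.8.
Ranked: fledglings > shrews > voles.

fledglings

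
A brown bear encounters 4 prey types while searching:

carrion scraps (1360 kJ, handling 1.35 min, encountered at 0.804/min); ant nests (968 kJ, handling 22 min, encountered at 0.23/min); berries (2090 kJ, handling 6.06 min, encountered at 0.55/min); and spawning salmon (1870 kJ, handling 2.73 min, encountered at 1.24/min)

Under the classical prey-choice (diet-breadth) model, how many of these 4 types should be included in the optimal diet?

2

Rank by E/h (kJ/min): carrion scraps 1.01e+03, spawning salmon 685, berries 345, ant nests 44. Include each in turn until the next type's E/h falls below the running intake rate.
Rate on top 1: 524.3. spawning salmon: 685 > 524.3 → include.
Rate on top 2: 623.7. berries: 345 < 623.7 → exclude; stop.
Optimal diet: carrion scraps, spawning salmon — 2 of 4 types.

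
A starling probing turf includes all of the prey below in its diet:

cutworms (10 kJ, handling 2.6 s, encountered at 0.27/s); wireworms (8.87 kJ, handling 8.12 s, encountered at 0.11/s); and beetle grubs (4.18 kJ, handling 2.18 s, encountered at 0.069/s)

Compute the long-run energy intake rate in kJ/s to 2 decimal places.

1.44 kJ/s

Energy encountered per unit search time: 0.27×10 + 0.11×8.87 + 0.069×4.18 = 3.964 kJ/s.
Handling time per unit search time: 0.27×2.6 + 0.11×8.12 + 0.069×2.18 = 1.746.
Rate = 3.964/(1 + 1.746) = 1.444 kJ/s.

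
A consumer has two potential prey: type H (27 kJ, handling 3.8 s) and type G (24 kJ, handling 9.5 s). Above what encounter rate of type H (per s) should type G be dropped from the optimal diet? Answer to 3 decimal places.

0.145 per s

The zero-one rule: include type G iff E₂/h₂ > λE₁/(1+λh₁). Equality gives the switch point.
λE₁h₂ = E₂ + λE₂h₁ ⇒ λ = E₂/(E₁h₂ − E₂h₁) = 24/(256.5 − 91.2) = 0.1452 per s.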